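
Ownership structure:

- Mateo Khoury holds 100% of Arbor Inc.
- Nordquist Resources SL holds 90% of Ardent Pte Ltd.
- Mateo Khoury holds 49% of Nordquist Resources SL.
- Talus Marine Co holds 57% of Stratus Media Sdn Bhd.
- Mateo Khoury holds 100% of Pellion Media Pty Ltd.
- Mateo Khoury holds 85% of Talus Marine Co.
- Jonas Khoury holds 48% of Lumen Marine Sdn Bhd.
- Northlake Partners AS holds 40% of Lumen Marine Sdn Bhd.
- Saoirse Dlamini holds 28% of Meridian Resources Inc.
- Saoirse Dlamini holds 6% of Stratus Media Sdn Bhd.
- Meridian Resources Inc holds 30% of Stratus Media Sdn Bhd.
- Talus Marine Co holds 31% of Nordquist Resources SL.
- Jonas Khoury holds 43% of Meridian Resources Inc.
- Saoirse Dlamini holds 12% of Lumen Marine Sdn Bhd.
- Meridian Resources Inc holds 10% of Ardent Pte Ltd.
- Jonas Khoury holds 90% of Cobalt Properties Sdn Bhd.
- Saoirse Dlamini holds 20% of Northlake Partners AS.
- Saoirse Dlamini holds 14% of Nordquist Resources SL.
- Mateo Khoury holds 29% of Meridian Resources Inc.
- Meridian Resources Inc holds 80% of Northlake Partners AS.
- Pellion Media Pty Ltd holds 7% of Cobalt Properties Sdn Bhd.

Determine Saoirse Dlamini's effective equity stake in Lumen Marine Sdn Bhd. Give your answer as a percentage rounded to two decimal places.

28.96%

Saoirse reaches Lumen along 3 paths.
Direct stake: 12% = 12%.
Via Northlake: 20% × 40% = 8%.
Via Meridian → Northlake: 28% × 80% × 40% = 8.96%.
Total: 12% + 8% + 8.96% = 28.96%.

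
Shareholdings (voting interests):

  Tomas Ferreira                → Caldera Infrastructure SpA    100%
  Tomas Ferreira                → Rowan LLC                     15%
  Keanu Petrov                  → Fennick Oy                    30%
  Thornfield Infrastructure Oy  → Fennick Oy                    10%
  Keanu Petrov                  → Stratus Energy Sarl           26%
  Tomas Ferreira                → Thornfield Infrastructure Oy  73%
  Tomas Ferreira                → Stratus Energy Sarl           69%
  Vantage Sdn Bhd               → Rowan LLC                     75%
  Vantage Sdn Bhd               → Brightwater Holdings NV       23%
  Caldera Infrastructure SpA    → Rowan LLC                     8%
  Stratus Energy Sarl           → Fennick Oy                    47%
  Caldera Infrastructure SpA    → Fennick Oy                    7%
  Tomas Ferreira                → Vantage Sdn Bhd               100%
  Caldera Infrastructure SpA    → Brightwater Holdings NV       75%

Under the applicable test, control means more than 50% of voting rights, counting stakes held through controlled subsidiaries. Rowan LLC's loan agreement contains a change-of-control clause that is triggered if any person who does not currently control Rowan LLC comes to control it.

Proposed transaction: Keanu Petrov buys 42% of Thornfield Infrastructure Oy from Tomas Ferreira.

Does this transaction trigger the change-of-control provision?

No

The purchase adds only to Keanu's holdings (Tomas's stake shrinks), so Keanu is the only person who could newly come to control Rowan.
Keanu's largest direct stake is 30% in Fennick, which does not meet the threshold, so Keanu controls no company.
Neither Keanu nor any entity Keanu controls holds any voting interest in Rowan.
So before the transaction, Keanu does not control Rowan.
After the purchase, Keanu holds 42% of Thornfield directly, and Tomas's stake falls to 31%.
Keanu's side now holds 42% of Thornfield, not > 50%, so Keanu still does not control Thornfield.
After the transaction, neither Keanu nor any entity Keanu controls holds a voting interest in Rowan, so Keanu still does not control it.
No new person acquires control, so the clause is not triggered.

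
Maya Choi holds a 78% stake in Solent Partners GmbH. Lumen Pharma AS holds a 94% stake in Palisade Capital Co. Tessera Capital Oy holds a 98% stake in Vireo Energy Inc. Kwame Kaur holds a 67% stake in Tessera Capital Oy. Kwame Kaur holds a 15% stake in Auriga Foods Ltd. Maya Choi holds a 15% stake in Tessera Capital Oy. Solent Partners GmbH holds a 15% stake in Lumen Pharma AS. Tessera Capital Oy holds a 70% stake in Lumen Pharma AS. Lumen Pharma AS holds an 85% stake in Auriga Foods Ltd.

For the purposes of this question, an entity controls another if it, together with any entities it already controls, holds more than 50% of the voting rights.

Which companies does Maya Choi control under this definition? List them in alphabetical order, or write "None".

Solent Partners GmbH

Maya holds 78% of Solent, so Maya controls Solent.
No other company's threshold is met.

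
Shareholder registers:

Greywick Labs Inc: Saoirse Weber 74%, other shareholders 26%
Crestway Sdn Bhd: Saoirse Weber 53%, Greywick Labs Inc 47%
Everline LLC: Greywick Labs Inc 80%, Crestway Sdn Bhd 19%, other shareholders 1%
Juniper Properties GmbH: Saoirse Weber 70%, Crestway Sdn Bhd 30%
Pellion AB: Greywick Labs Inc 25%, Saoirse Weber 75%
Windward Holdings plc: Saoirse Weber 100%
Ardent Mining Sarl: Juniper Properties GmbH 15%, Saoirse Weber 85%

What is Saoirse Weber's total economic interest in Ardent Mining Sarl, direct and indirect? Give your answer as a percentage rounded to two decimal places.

99.45%

Saoirse reaches Ardent along 4 paths.
Via Juniper: 70% × 15% = 10.5%.
Via Crestway → Juniper: 53% × 30% × 15% = 2.385%.
Via Greywick → Crestway → Juniper: 74% × 47% × 30% × 15% = 1.5651%.
Direct stake: 85% = 85%.
Total: 10.5% + 2.385% + 1.5651% + 85% = 99.4501%.
Rounded: 99.45%.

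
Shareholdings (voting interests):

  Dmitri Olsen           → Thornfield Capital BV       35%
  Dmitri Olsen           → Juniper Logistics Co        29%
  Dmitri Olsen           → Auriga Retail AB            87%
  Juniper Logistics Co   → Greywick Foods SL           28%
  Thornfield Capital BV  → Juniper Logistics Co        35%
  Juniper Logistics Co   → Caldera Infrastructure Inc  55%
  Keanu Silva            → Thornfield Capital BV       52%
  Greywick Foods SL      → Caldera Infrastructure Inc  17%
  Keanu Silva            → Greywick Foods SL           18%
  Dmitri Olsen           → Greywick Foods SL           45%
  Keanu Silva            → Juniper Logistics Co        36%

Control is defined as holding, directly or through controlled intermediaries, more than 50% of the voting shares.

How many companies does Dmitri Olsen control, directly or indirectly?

Dmitri holds 87% of Auriga, so Dmitri controls Auriga.
No other company's threshold is met.
Dmitri controls 1 company.

1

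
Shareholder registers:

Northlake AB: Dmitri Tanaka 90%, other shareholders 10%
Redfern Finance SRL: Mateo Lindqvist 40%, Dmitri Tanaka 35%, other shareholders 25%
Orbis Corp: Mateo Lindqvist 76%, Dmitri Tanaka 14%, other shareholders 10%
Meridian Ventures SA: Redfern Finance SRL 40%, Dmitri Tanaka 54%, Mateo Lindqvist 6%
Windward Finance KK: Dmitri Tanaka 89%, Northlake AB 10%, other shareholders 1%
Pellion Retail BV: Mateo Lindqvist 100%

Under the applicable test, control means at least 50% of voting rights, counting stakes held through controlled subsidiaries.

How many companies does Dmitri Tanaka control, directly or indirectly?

Dmitri holds 90% of Northlake, so Dmitri controls Northlake.
Dmitri holds 54% of Meridian, so Dmitri controls Meridian.
Dmitri and Northlake together hold 89% + 10% = 99% of Windward, so Dmitri controls Windward.
No other company's threshold is met.
Dmitri controls 3 companies.

3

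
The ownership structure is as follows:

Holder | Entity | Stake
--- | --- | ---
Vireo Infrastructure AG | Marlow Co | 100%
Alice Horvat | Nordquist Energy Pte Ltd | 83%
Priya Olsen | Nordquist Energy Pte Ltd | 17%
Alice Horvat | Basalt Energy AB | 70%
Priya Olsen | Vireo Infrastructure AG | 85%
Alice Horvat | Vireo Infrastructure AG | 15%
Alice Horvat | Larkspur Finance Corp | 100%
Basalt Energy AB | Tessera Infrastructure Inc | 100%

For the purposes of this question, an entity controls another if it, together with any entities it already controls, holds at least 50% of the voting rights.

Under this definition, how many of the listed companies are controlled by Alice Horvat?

Alice holds 70% of Basalt, so Alice controls Basalt.
Alice holds 100% of Larkspur, so Alice controls Larkspur.
Alice holds 83% of Nordquist, so Alice controls Nordquist.
Basalt holds 100% of Tessera, so Alice controls Tessera.
No other company's threshold is met.
Alice controls 4 companies.

4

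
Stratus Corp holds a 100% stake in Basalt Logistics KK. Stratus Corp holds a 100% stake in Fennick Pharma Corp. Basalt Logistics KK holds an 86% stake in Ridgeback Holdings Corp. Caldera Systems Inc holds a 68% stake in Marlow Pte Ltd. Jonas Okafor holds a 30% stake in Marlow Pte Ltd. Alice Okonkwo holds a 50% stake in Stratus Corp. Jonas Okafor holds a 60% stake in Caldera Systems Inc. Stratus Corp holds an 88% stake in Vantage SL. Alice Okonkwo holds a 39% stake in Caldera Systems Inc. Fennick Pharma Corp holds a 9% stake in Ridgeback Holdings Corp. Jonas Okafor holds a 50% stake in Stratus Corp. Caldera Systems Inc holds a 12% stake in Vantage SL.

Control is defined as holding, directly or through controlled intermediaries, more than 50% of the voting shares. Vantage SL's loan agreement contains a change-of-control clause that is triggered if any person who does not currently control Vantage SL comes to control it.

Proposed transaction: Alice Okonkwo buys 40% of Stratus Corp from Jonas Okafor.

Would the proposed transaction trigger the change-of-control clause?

Yes

The purchase adds only to Alice's holdings (Jonas's stake shrinks), so Alice is the only person who could newly come to control Vantage.
Alice's largest direct stake is 50% in Stratus, which does not meet the threshold, so Alice controls no company.
Neither Alice nor any entity Alice controls holds any voting interest in Vantage.
So before the transaction, Alice does not control Vantage.
After the purchase, Alice's direct stake in Stratus rises to 50% + 40% = 90%, and Jonas's stake falls to 10%.
Alice holds 90% of Stratus, so Alice controls Stratus.
Stratus holds 88% of Vantage, so Alice controls Vantage.
Alice did not control Vantage before and does after, so the clause is triggered.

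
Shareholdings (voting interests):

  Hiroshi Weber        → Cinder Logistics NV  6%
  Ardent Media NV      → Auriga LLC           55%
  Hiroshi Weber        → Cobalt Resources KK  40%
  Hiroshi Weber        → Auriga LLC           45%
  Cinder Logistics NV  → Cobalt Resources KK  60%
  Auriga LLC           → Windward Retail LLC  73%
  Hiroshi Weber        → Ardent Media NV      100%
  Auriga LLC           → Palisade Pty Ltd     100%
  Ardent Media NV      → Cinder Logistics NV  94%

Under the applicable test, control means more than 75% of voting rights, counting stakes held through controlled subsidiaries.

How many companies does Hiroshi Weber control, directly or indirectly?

5

Hiroshi holds 100% of Ardent, so Hiroshi controls Ardent.
Ardent and Hiroshi together hold 55% + 45% = 100% of Auriga, so Hiroshi controls Auriga.
Ardent and Hiroshi together hold 94% + 6% = 100% of Cinder, so Hiroshi controls Cinder.
Auriga holds 100% of Palisade, so Hiroshi controls Palisade.
Hiroshi and Cinder together hold 40% + 60% = 100% of Cobalt, so Hiroshi controls Cobalt.
No other company's threshold is met.
Hiroshi controls 5 companies.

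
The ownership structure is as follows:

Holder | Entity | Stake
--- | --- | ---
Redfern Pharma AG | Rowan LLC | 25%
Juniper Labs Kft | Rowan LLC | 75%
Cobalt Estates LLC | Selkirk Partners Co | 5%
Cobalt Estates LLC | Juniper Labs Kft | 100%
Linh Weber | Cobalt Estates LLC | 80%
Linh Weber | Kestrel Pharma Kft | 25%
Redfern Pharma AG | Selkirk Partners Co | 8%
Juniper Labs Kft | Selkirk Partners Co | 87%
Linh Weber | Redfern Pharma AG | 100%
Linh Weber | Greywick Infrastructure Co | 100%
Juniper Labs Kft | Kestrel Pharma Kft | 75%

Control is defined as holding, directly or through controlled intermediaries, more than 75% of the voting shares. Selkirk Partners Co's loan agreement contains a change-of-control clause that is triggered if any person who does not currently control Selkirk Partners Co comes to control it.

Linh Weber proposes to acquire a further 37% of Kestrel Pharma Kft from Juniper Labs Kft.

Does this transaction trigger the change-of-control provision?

No

The purchase adds only to Linh's holdings (Juniper's stake shrinks), so Linh is the only person who could newly come to control Selkirk.
Linh holds 80% of Cobalt, so Linh controls Cobalt.
Cobalt holds 100% of Juniper, so Linh controls Juniper.
Linh holds 100% of Redfern, so Linh controls Redfern.
Juniper and Cobalt and Redfern together hold 87% + 5% + 8% = 100% of Selkirk, so Linh controls Selkirk.
So Linh already controls Selkirk before the transaction.
After the purchase, Linh's direct stake in Kestrel rises to 25% + 37% = 62%, and Juniper's stake falls to 38%.
Linh controlled Selkirk already, so this is not a new person acquiring control; every other person's position is unchanged or reduced.
No new person acquires control, so the clause is not triggered.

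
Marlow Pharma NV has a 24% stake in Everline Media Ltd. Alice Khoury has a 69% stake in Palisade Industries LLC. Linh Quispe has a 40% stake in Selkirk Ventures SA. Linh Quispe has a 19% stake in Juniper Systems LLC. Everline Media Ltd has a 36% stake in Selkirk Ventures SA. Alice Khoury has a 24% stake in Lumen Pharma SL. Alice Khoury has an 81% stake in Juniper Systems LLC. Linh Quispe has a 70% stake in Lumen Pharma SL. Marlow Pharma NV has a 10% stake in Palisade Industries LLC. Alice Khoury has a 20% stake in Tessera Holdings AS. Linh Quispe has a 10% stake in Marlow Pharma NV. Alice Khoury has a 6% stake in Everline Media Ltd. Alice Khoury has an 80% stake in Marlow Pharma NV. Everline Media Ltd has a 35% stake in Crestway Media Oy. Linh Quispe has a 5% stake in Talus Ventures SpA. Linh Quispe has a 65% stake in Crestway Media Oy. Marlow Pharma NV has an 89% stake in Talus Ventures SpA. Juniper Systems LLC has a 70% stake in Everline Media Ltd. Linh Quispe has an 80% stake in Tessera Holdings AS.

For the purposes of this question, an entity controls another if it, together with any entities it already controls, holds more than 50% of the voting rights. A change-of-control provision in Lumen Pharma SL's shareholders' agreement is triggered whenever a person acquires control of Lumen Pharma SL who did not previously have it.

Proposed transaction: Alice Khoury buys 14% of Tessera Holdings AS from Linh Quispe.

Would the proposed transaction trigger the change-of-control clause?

The purchase adds only to Alice's holdings (Linh's stake shrinks), so Alice is the only person who could newly come to control Lumen.
Alice holds 80% of Marlow, so Alice controls Marlow.
Alice holds 81% of Juniper, so Alice controls Juniper.
Juniper and Alice and Marlow together hold 70% + 6% + 24% = 100% of Everline, so Alice controls Everline.
Alice and Marlow together hold 69% + 10% = 79% of Palisade, so Alice controls Palisade.
Marlow holds 89% of Talus, so Alice controls Talus.
In Lumen, Alice's side holds only 24%, not > 50%.
So before the transaction, Alice does not control Lumen.
After the purchase, Alice's direct stake in Tessera rises to 20% + 14% = 34%, and Linh's stake falls to 66%.
Alice's side now holds 34% of Tessera, not > 50%, so Alice still does not control Tessera.
After the transaction, Alice's side holds 24% of Lumen, not > 50%, so Alice still does not control Lumen.
No new person acquires control, so the clause is not triggered.

No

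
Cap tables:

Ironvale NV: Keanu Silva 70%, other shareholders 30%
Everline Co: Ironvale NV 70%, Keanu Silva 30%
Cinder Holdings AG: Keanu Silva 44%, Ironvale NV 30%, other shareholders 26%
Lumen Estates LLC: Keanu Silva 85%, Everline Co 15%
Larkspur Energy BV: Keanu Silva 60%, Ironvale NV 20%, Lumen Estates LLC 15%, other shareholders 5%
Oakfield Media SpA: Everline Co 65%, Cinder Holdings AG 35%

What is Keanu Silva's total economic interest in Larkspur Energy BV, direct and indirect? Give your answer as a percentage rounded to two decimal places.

Keanu reaches Larkspur along 5 paths.
Direct stake: 60% = 60%.
Via Ironvale: 70% × 20% = 14%.
Via Lumen: 85% × 15% = 12.75%.
Via Ironvale → Everline → Lumen: 70% × 70% × 15% × 15% = 1.1025%.
Via Everline → Lumen: 30% × 15% × 15% = 0.675%.
Total: 60% + 14% + 12.75% + 1.1025% + 0.675% = 88.5275%.
Rounded: 88.53%.

88.53%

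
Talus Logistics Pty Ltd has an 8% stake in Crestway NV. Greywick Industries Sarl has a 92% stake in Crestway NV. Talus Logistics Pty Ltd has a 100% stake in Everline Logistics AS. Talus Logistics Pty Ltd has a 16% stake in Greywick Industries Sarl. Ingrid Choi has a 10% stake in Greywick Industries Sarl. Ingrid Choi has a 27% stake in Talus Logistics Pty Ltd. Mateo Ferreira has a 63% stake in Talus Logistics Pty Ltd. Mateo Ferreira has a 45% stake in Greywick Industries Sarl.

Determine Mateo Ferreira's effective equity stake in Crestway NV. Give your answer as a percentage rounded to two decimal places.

Mateo reaches Crestway along 3 paths.
Via Talus: 63% × 8% = 5.04%.
Via Talus → Greywick: 63% × 16% × 92% = 9.2736%.
Via Greywick: 45% × 92% = 41.4%.
Total: 5.04% + 9.2736% + 41.4% = 55.7136%.
Rounded: 55.71%.

55.71%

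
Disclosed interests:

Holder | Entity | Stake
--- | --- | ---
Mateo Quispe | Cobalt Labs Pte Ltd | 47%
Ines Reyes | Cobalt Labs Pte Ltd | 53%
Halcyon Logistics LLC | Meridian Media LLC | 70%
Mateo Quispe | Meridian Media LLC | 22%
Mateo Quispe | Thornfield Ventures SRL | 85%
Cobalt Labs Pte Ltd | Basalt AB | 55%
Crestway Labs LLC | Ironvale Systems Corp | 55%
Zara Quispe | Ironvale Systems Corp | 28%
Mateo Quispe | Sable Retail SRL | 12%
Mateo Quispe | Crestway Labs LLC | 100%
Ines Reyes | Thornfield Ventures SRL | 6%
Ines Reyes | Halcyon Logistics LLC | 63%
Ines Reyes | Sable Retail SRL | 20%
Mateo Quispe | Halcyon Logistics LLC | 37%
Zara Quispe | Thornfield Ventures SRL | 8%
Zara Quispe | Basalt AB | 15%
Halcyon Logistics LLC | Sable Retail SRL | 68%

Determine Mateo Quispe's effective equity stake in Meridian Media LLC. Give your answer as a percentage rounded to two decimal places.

Mateo reaches Meridian along 2 paths.
Direct stake: 22% = 22%.
Via Halcyon: 37% × 70% = 25.9%.
Total: 22% + 25.9% = 47.9%.
Rounded: 47.90%.

47.90%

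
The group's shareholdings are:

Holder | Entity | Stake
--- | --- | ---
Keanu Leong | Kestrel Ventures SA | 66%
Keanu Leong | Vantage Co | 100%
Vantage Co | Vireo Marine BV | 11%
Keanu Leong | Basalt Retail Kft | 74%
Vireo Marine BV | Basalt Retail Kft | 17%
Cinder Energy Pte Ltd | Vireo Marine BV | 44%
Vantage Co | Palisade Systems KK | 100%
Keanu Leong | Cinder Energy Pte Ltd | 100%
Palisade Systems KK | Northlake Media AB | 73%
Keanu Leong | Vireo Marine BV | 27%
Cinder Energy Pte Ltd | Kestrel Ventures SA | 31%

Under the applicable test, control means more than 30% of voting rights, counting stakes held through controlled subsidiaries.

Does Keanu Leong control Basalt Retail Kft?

Keanu holds 100% of Cinder, so Keanu controls Cinder.
Keanu holds 100% of Vantage, so Keanu controls Vantage.
Cinder and Vantage and Keanu together hold 44% + 11% + 27% = 82% of Vireo, so Keanu controls Vireo.
Keanu and Vireo together hold 74% + 17% = 91% of Basalt, so Keanu controls Basalt.

Yes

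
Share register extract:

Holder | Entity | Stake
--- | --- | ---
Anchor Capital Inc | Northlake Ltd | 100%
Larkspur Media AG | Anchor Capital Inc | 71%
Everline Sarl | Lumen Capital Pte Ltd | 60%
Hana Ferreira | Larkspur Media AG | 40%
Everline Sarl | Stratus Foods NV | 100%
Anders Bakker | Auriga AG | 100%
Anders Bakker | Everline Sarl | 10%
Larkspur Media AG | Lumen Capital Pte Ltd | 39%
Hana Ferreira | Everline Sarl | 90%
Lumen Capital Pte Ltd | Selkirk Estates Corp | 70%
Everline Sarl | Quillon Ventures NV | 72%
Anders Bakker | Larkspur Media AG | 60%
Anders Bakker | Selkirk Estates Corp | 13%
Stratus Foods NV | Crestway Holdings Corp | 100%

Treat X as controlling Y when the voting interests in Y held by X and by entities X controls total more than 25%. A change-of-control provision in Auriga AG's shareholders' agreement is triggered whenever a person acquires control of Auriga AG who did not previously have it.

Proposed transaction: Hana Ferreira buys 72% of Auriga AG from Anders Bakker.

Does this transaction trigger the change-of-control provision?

Yes

The purchase adds only to Hana's holdings (Anders's stake shrinks), so Hana is the only person who could newly come to control Auriga.
Hana holds 90% of Everline, so Hana controls Everline.
Hana holds 40% of Larkspur, so Hana controls Larkspur.
Larkspur and Everline together hold 39% + 60% = 99% of Lumen, so Hana controls Lumen.
Everline holds 100% of Stratus, so Hana controls Stratus.
Lumen holds 70% of Selkirk, so Hana controls Selkirk.
Larkspur holds 71% of Anchor, so Hana controls Anchor.
Everline holds 72% of Quillon, so Hana controls Quillon.
Stratus holds 100% of Crestway, so Hana controls Crestway.
Anchor holds 100% of Northlake, so Hana controls Northlake.
Neither Hana nor any entity Hana controls holds any voting interest in Auriga.
So before the transaction, Hana does not control Auriga.
After the purchase, Hana holds 72% of Auriga directly, and Anders's stake falls to 28%.
Hana holds 72% of Auriga, so Hana controls Auriga.
Hana did not control Auriga before and does after, so the clause is triggered.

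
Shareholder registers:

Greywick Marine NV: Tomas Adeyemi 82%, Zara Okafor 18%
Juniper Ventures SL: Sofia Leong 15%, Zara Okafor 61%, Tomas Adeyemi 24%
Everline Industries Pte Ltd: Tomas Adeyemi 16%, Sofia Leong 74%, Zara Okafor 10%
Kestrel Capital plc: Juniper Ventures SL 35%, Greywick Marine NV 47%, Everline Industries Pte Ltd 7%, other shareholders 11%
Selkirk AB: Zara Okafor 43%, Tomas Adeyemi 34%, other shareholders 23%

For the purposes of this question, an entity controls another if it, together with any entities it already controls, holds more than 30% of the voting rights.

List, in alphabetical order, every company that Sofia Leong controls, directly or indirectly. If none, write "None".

Sofia holds 74% of Everline, so Sofia controls Everline.
No other company's threshold is met.

Everline Industries Pte Ltd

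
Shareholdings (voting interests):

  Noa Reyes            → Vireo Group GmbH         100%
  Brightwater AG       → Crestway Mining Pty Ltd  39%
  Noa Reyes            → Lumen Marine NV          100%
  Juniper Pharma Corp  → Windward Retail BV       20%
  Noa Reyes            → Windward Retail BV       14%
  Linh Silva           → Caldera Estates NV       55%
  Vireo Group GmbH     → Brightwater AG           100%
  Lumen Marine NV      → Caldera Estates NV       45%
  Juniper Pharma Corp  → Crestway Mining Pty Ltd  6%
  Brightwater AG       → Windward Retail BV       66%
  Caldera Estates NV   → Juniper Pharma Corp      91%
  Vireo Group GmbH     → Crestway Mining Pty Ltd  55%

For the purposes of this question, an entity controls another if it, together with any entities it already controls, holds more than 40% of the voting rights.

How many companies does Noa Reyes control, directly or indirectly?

Noa holds 100% of Vireo, so Noa controls Vireo.
Noa holds 100% of Lumen, so Noa controls Lumen.
Vireo holds 100% of Brightwater, so Noa controls Brightwater.
Lumen holds 45% of Caldera, so Noa controls Caldera.
Caldera holds 91% of Juniper, so Noa controls Juniper.
Brightwater and Juniper and Vireo together hold 39% + 6% + 55% = 100% of Crestway, so Noa controls Crestway.
Noa and Brightwater and Juniper together hold 14% + 66% + 20% = 100% of Windward, so Noa controls Windward.
Noa controls 7 companies.

7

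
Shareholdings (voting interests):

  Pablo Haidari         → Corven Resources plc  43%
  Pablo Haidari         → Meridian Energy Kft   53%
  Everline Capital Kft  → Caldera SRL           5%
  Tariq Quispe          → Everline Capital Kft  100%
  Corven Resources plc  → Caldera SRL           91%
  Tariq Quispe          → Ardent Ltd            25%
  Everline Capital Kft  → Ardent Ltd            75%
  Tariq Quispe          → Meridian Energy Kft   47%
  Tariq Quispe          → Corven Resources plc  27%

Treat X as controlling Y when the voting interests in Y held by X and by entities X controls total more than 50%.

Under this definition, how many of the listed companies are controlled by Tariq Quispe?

2

Tariq holds 100% of Everline, so Tariq controls Everline.
Everline and Tariq together hold 75% + 25% = 100% of Ardent, so Tariq controls Ardent.
No other company's threshold is met.
Tariq controls 2 companies.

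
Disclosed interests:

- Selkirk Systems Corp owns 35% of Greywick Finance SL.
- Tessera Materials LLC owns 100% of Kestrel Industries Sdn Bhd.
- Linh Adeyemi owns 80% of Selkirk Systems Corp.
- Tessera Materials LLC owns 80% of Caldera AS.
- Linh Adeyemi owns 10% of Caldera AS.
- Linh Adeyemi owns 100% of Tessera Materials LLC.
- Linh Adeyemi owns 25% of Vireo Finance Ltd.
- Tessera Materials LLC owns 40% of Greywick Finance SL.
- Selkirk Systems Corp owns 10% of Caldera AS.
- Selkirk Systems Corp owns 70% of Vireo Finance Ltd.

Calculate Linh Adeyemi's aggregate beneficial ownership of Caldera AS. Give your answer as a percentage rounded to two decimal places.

Linh reaches Caldera along 3 paths.
Via Tessera: 100% × 80% = 80%.
Via Selkirk: 80% × 10% = 8%.
Direct stake: 10% = 10%.
Total: 80% + 8% + 10% = 98%.
Rounded: 98.00%.

98.00%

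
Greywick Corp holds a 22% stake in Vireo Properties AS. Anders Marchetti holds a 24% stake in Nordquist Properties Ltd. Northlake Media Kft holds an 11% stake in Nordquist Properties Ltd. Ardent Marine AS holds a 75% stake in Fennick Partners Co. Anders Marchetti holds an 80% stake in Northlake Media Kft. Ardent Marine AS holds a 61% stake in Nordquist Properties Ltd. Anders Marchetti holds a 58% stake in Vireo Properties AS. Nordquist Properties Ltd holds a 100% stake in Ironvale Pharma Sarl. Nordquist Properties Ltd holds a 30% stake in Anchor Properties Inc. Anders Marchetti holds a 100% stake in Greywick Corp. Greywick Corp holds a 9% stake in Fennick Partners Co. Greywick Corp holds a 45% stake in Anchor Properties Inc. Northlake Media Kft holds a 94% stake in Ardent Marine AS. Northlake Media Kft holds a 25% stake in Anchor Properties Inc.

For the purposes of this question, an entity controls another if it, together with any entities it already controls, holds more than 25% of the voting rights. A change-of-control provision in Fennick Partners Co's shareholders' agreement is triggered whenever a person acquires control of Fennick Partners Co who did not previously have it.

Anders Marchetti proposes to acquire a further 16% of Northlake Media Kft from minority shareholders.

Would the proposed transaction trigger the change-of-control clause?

No

The purchase changes only Anders's holdings, so Anders is the only person who could newly come to control Fennick.
Anders holds 100% of Greywick, so Anders controls Greywick.
Anders holds 80% of Northlake, so Anders controls Northlake.
Northlake holds 94% of Ardent, so Anders controls Ardent.
Ardent and Greywick together hold 75% + 9% = 84% of Fennick, so Anders controls Fennick.
So Anders already controls Fennick before the transaction.
After the purchase, Anders's direct stake in Northlake rises to 80% + 16% = 96%.
Anders controlled Fennick already, so this is not a new person acquiring control; every other person's position is unchanged or reduced.
No new person acquires control, so the clause is not triggered.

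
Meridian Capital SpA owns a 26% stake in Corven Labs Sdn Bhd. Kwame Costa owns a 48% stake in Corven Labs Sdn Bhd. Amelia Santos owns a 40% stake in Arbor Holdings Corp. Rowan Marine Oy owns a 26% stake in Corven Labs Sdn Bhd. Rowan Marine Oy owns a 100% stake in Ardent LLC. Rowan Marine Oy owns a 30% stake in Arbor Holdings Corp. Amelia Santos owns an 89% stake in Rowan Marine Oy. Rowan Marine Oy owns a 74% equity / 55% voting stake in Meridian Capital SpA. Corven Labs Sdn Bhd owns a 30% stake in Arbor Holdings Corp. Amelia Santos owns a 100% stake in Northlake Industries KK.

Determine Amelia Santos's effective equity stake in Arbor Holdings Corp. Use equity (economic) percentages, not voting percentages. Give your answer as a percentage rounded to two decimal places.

78.78%

Amelia reaches Arbor along 4 paths.
Via Rowan: 89% × 30% = 26.7%.
Direct stake: 40% = 40%.
Via Rowan → Meridian → Corven: 89% × 74% × 26% × 30% = 5.13708%.
Via Rowan → Corven: 89% × 26% × 30% = 6.942%.
Total: 26.7% + 40% + 5.13708% + 6.942% = 78.77908%.
Rounded: 78.78%.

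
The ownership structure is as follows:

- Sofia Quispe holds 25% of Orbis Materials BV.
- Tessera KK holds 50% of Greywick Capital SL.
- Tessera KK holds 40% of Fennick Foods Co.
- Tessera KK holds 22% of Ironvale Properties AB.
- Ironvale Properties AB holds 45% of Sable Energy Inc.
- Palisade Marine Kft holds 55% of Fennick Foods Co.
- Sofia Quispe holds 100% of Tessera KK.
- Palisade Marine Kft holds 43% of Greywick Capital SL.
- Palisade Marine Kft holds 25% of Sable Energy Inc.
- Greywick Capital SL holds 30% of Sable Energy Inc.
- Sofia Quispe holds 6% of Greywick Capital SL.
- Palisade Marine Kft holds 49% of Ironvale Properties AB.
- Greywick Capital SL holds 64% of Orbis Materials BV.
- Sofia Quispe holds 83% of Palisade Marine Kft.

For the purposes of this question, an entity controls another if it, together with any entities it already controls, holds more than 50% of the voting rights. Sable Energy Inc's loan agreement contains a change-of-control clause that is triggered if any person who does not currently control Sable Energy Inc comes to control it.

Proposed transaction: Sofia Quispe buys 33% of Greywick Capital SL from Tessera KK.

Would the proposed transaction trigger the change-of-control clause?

No

The purchase adds only to Sofia's holdings (Tessera's stake shrinks), so Sofia is the only person who could newly come to control Sable.
Sofia holds 83% of Palisade, so Sofia controls Palisade.
Sofia holds 100% of Tessera, so Sofia controls Tessera.
Palisade and Sofia and Tessera together hold 43% + 6% + 50% = 99% of Greywick, so Sofia controls Greywick.
Palisade and Tessera together hold 49% + 22% = 71% of Ironvale, so Sofia controls Ironvale.
Palisade and Greywick and Ironvale together hold 25% + 30% + 45% = 100% of Sable, so Sofia controls Sable.
So Sofia already controls Sable before the transaction.
After the purchase, Sofia's direct stake in Greywick rises to 6% + 33% = 39%, and Tessera's stake falls to 17%.
Sofia controlled Sable already, so this is not a new person acquiring control; every other person's position is unchanged or reduced.
No new person acquires control, so the clause is not triggered.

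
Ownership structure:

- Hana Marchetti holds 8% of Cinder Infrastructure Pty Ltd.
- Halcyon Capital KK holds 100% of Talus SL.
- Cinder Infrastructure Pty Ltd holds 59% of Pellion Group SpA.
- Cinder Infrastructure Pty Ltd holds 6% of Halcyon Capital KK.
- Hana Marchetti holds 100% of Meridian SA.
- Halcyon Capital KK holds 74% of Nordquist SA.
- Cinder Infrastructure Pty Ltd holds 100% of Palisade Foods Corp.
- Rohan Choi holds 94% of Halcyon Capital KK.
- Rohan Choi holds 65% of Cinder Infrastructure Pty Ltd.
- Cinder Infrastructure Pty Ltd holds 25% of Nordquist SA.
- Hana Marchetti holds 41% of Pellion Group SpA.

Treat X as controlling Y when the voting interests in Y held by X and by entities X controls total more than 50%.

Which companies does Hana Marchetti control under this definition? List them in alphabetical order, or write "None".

Meridian SA

Hana holds 100% of Meridian, so Hana controls Meridian.
No other company's threshold is met.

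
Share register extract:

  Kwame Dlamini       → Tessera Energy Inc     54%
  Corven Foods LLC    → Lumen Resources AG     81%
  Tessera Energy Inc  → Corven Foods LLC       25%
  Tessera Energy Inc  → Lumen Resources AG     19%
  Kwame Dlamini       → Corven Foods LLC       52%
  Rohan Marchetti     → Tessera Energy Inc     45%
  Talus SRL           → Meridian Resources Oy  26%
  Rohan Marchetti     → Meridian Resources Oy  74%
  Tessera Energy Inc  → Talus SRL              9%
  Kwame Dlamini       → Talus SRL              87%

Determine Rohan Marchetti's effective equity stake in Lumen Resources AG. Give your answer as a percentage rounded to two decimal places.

17.66%

Rohan reaches Lumen along 2 paths.
Via Tessera → Corven: 45% × 25% × 81% = 9.1125%.
Via Tessera: 45% × 19% = 8.55%.
Total: 9.1125% + 8.55% = 17.6625%.
Rounded: 17.66%.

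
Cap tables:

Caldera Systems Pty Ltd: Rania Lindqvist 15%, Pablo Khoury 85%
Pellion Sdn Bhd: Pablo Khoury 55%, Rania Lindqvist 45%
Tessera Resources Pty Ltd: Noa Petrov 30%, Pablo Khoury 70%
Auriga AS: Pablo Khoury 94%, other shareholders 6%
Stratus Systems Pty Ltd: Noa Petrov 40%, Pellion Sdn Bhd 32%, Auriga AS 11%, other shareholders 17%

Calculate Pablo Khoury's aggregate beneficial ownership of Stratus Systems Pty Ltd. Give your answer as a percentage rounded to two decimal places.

Pablo reaches Stratus along 2 paths.
Via Pellion: 55% × 32% = 17.6%.
Via Auriga: 94% × 11% = 10.34%.
Total: 17.6% + 10.34% = 27.94%.

27.94%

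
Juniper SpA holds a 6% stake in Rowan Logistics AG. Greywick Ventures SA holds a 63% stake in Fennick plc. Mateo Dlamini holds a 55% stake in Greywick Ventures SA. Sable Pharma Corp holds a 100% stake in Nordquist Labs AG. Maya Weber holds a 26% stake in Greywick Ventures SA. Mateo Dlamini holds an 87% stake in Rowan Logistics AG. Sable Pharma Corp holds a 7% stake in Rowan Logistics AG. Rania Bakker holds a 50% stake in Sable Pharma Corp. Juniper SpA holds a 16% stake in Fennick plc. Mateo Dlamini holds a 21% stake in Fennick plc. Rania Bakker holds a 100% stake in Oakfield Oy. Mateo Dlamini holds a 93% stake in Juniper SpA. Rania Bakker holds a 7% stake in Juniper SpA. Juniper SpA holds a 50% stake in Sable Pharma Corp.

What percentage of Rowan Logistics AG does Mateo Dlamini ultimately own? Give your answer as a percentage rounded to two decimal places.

95.84%

Mateo reaches Rowan along 3 paths.
Direct stake: 87% = 87%.
Via Juniper: 93% × 6% = 5.58%.
Via Juniper → Sable: 93% × 50% × 7% = 3.255%.
Total: 87% + 5.58% + 3.255% = 95.835%.
Rounded: 95.84%.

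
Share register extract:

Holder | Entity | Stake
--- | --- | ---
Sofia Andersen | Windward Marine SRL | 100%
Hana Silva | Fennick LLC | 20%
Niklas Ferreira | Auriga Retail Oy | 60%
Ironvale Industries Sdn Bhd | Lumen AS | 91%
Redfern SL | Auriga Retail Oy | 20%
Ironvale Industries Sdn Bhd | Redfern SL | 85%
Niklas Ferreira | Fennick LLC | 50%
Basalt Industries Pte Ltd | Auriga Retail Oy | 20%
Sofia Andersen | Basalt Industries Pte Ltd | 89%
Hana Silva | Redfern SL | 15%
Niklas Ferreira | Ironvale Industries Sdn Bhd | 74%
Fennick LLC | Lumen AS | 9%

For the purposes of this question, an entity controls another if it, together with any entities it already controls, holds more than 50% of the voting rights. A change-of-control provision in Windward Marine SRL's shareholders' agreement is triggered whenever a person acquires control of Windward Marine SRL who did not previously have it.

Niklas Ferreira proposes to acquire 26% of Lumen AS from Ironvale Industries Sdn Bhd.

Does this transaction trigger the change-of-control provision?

The purchase adds only to Niklas's holdings (Ironvale's stake shrinks), so Niklas is the only person who could newly come to control Windward.
Niklas holds 74% of Ironvale, so Niklas controls Ironvale.
Ironvale holds 85% of Redfern, so Niklas controls Redfern.
Redfern and Niklas together hold 20% + 60% = 80% of Auriga, so Niklas controls Auriga.
Ironvale holds 91% of Lumen, so Niklas controls Lumen.
Neither Niklas nor any entity Niklas controls holds any voting interest in Windward.
So before the transaction, Niklas does not control Windward.
After the purchase, Niklas holds 26% of Lumen directly, and Ironvale's stake falls to 65%.
Ironvale and Niklas together hold 65% + 26% = 91% of Lumen, so Niklas controls Lumen.
After the transaction, neither Niklas nor any entity Niklas controls holds a voting interest in Windward, so Niklas still does not control it.
No new person acquires control, so the clause is not triggered.

No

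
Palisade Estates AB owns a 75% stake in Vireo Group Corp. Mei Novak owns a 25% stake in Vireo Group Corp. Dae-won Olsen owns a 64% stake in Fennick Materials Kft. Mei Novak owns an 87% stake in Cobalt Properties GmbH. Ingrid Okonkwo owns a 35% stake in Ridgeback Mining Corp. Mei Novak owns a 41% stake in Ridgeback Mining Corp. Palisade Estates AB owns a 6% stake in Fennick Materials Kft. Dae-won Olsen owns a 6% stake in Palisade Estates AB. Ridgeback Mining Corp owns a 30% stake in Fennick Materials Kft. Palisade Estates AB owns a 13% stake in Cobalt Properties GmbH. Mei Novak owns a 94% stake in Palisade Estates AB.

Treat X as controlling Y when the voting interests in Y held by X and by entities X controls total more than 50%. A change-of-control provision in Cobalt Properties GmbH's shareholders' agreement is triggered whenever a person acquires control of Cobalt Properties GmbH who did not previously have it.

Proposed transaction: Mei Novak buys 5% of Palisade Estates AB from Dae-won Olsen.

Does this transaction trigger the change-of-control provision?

The purchase adds only to Mei's holdings (Dae-won's stake shrinks), so Mei is the only person who could newly come to control Cobalt.
Mei holds 94% of Palisade, so Mei controls Palisade.
Palisade and Mei together hold 13% + 87% = 100% of Cobalt, so Mei controls Cobalt.
So Mei already controls Cobalt before the transaction.
After the purchase, Mei's direct stake in Palisade rises to 94% + 5% = 99%, and Dae-won's stake falls to 1%.
Mei controlled Cobalt already, so this is not a new person acquiring control; every other person's position is unchanged or reduced.
No new person acquires control, so the clause is not triggered.

No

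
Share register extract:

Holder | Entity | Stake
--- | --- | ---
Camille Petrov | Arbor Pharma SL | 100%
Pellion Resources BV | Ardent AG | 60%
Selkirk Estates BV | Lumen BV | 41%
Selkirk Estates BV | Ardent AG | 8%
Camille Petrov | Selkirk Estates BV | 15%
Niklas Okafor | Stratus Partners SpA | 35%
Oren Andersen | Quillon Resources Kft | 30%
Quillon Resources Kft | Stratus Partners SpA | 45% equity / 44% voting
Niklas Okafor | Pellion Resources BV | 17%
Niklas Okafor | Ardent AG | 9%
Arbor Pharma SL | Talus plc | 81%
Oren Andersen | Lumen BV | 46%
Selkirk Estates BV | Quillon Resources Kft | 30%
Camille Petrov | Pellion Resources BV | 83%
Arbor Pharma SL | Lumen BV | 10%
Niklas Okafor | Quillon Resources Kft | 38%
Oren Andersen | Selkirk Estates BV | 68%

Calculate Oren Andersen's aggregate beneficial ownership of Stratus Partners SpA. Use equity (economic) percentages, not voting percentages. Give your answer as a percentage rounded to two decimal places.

Oren reaches Stratus along 2 paths.
Via Selkirk → Quillon: 68% × 30% × 45% = 9.18%.
Via Quillon: 30% × 45% = 13.5%.
Total: 9.18% + 13.5% = 22.68%.

22.68%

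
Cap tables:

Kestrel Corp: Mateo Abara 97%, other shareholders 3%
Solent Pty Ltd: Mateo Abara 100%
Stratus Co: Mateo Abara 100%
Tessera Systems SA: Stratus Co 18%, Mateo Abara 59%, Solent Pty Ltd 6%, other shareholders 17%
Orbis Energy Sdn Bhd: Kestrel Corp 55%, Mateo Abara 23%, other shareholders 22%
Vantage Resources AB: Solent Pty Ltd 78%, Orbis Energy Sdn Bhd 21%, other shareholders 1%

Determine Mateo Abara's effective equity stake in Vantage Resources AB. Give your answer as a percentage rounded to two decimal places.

Mateo reaches Vantage along 3 paths.
Via Solent: 100% × 78% = 78%.
Via Kestrel → Orbis: 97% × 55% × 21% = 11.2035%.
Via Orbis: 23% × 21% = 4.83%.
Total: 78% + 11.2035% + 4.83% = 94.0335%.
Rounded: 94.03%.

94.03%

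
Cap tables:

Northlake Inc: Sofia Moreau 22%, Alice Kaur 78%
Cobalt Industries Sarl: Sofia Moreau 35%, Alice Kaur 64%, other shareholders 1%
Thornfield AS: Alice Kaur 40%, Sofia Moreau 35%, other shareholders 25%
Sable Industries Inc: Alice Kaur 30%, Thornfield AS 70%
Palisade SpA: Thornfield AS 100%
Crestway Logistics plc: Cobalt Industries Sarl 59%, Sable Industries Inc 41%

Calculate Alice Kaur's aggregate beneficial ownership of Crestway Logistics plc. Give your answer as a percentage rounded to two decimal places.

61.54%

Alice reaches Crestway along 3 paths.
Via Cobalt: 64% × 59% = 37.76%.
Via Sable: 30% × 41% = 12.3%.
Via Thornfield → Sable: 40% × 70% × 41% = 11.48%.
Total: 37.76% + 12.3% + 11.48% = 61.54%.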